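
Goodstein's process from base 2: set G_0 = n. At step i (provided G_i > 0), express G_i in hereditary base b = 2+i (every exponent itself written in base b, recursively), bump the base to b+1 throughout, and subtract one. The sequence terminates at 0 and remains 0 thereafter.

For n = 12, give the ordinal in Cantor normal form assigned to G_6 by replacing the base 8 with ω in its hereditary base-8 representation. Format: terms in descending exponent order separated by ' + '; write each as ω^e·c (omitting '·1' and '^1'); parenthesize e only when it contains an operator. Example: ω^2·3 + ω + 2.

ω^(ω + 1) + ω^2·2 + ω + 3

base 2: 12 = 2^(2 + 1) + 2^2; at 3: 3^(3 + 1) + 3^3 = 108; next = 107
base 3: 107 = 3^(3 + 1) + 2·3^2 + 2·3 + 2; at 4: 4^(4 + 1) + 2·4^2 + 2·4 + 2 = 1066; next = 1065
base 4: 1065 = 4^(4 + 1) + 2·4^2 + 2·4 + 1; at 5: 5^(5 + 1) + 2·5^2 + 2·5 + 1 = 15686; next = 15685
base 5: 15685 = 5^(5 + 1) + 2·5^2 + 2·5; at 6: 6^(6 + 1) + 2·6^2 + 2·6 = 280020; next = 280019
base 6: 280019 = 6^(6 + 1) + 2·6^2 + 6 + 5; at 7: 7^(7 + 1) + 2·7^2 + 7 + 5 = 5764911; next = 5764910
base 7: 5764910 = 7^(7 + 1) + 2·7^2 + 7 + 4; at 8: 8^(8 + 1) + 2·8^2 + 8 + 4 = 134217868; next = 134217867
base 8: 134217867 = 8^(8 + 1) + 2·8^2 + 8 + 3; at 9: 9^(9 + 1) + 2·9^2 + 9 + 3 = 3486784575; next = 3486784574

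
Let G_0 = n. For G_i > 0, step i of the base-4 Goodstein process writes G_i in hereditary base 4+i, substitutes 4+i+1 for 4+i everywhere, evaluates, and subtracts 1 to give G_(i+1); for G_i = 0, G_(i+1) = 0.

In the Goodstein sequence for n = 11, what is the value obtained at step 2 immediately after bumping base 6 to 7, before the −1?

15

[0] 11 ≡ 2·4 + 3 (base 4). Lift 5: 13. −1: 12.
[1] 12 ≡ 2·5 + 2 (base 5). Lift 6: 14. −1: 13.
[2] 13 ≡ 2·6 + 1 (base 6). Lift 7: 15. −1: 14.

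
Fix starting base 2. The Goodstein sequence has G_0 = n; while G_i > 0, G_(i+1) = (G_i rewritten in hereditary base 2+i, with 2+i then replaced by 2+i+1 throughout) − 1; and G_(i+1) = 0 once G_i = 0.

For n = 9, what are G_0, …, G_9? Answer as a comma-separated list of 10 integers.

i=0: 9 = 2^(2 + 1) + 1 (b=2); 2→3: 3^(3 + 1) + 1 = 82; 82−1 = 81
i=1: 81 = 3^(3 + 1) (b=3); 3→4: 4^(4 + 1) = 1024; 1024−1 = 1023
i=2: 1023 = 3·4^4 + 3·4^3 + 3·4^2 + 3·4 + 3 (b=4); 4→5: 3·5^5 + 3·5^3 + 3·5^2 + 3·5 + 3 = 9843; 9843−1 = 9842
i=3: 9842 = 3·5^5 + 3·5^3 + 3·5^2 + 3·5 + 2 (b=5); 5→6: 3·6^6 + 3·6^3 + 3·6^2 + 3·6 + 2 = 140744; 140744−1 = 140743
i=4: 140743 = 3·6^6 + 3·6^3 + 3·6^2 + 3·6 + 1 (b=6); 6→7: 3·7^7 + 3·7^3 + 3·7^2 + 3·7 + 1 = 2471827; 2471827−1 = 2471826
i=5: 2471826 = 3·7^7 + 3·7^3 + 3·7^2 + 3·7 (b=7); 7→8: 3·8^8 + 3·8^3 + 3·8^2 + 3·8 = 50333400; 50333400−1 = 50333399
i=6: 50333399 = 3·8^8 + 3·8^3 + 3·8^2 + 2·8 + 7 (b=8); 8→9: 3·9^9 + 3·9^3 + 3·9^2 + 2·9 + 7 = 1162263922; 1162263922−1 = 1162263921
i=7: 1162263921 = 3·9^9 + 3·9^3 + 3·9^2 + 2·9 + 6 (b=9); 9→10: 3·10^10 + 3·10^3 + 3·10^2 + 2·10 + 6 = 30000003326; 30000003326−1 = 30000003325
i=8: 30000003325 = 3·10^10 + 3·10^3 + 3·10^2 + 2·10 + 5 (b=10); 10→11: 3·11^11 + 3·11^3 + 3·11^2 + 2·11 + 5 = 855935016216; 855935016216−1 = 855935016215

9, 81, 1023, 9842, 140743, 2471826, 50333399, 1162263921, 30000003325, 855935016215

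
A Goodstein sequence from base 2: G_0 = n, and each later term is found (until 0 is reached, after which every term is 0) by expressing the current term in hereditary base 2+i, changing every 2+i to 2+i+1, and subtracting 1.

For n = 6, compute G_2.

257

6 —HB2→ 2^2 + 2 —bump→ 3^3 + 3 = 30 —(−1)→ 29
29 —HB3→ 3^3 + 2 —bump→ 4^4 + 2 = 258 —(−1)→ 257
257 —HB4→ 4^4 + 1 —bump→ 5^5 + 1 = 3126 —(−1)→ 3125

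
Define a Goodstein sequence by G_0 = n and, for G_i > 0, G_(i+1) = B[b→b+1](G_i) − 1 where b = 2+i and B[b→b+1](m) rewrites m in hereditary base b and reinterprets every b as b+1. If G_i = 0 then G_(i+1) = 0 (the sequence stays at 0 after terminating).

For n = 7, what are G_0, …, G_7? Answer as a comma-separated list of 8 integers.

7, 30, 259, 3127, 46657, 823543, 16777215, 37665879

base 2: 7 = 2^2 + 2 + 1; at 3: 3^3 + 3 + 1 = 31; next = 30
base 3: 30 = 3^3 + 3; at 4: 4^4 + 4 = 260; next = 259
base 4: 259 = 4^4 + 3; at 5: 5^5 + 3 = 3128; next = 3127
base 5: 3127 = 5^5 + 2; at 6: 6^6 + 2 = 46658; next = 46657
base 6: 46657 = 6^6 + 1; at 7: 7^7 + 1 = 823544; next = 823543
base 7: 823543 = 7^7; at 8: 8^8 = 16777216; next = 16777215
base 8: 16777215 = 7·8^7 + 7·8^6 + 7·8^5 + 7·8^4 + 7·8^3 + 7·8^2 + 7·8 + 7; at 9: 7·9^7 + 7·9^6 + 7·9^5 + 7·9^4 + 7·9^3 + 7·9^2 + 7·9 + 7 = 37665880; next = 37665879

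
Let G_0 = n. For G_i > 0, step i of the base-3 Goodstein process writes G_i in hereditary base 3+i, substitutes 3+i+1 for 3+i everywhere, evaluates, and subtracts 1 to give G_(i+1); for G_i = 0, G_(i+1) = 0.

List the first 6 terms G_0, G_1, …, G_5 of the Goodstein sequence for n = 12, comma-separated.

step 0: 12 = 3^2 + 3; sub 4 for 3: 4^2 + 4; = 20; G_1 = 20−1 = 19
step 1: 19 = 4^2 + 3; sub 5 for 4: 5^2 + 3; = 28; G_2 = 28−1 = 27
step 2: 27 = 5^2 + 2; sub 6 for 5: 6^2 + 2; = 38; G_3 = 38−1 = 37
step 3: 37 = 6^2 + 1; sub 7 for 6: 7^2 + 1; = 50; G_4 = 50−1 = 49
step 4: 49 = 7^2; sub 8 for 7: 8^2; = 64; G_5 = 64−1 = 63

12, 19, 27, 37, 49, 63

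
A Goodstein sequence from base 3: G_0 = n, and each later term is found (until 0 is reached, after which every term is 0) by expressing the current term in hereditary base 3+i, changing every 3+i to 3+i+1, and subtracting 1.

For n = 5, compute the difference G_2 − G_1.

G_0=5  [base 3] 3 + 2  →[3↦4]→  4 + 2 = 6  −1 ⇒ G_1=5
G_1=5  [base 4] 4 + 1  →[4↦5]→  5 + 1 = 6  −1 ⇒ G_2=5

0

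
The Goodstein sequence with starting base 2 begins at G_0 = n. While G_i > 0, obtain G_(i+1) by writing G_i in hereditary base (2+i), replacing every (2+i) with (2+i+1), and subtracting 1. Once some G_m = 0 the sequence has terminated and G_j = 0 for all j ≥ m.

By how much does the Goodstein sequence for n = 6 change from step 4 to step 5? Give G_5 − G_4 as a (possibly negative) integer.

base 2: 6 = 2^2 + 2; at 3: 3^3 + 3 = 30; next = 29
base 3: 29 = 3^3 + 2; at 4: 4^4 + 2 = 258; next = 257
base 4: 257 = 4^4 + 1; at 5: 5^5 + 1 = 3126; next = 3125
base 5: 3125 = 5^5; at 6: 6^6 = 46656; next = 46655
base 6: 46655 = 5·6^5 + 5·6^4 + 5·6^3 + 5·6^2 + 5·6 + 5; at 7: 5·7^5 + 5·7^4 + 5·7^3 + 5·7^2 + 5·7 + 5 = 98040; next = 98039

51384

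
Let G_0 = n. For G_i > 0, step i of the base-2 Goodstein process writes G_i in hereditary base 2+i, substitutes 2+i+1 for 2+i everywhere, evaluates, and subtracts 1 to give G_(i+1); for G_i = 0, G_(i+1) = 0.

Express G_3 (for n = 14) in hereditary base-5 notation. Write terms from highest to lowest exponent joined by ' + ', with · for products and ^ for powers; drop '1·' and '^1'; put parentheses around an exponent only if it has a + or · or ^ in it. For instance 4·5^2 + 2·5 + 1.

5^(5 + 1) + 5^5

G_0=14  [base 2] 2^(2 + 1) + 2^2 + 2  →[2↦3]→  3^(3 + 1) + 3^3 + 3 = 111  −1 ⇒ G_1=110
G_1=110  [base 3] 3^(3 + 1) + 3^3 + 2  →[3↦4]→  4^(4 + 1) + 4^4 + 2 = 1282  −1 ⇒ G_2=1281
G_2=1281  [base 4] 4^(4 + 1) + 4^4 + 1  →[4↦5]→  5^(5 + 1) + 5^5 + 1 = 18751  −1 ⇒ G_3=18750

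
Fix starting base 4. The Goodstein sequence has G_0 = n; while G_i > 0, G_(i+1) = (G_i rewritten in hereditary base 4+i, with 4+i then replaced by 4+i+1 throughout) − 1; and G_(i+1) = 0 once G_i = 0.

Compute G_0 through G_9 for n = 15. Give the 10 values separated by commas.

15, 17, 19, 21, 23, 24, 25, 26, 27, 28

i=0: 15 = 3·4 + 3 (b=4); 4→5: 3·5 + 3 = 18; 18−1 = 17
i=1: 17 = 3·5 + 2 (b=5); 5→6: 3·6 + 2 = 20; 20−1 = 19
i=2: 19 = 3·6 + 1 (b=6); 6→7: 3·7 + 1 = 22; 22−1 = 21
i=3: 21 = 3·7 (b=7); 7→8: 3·8 = 24; 24−1 = 23
i=4: 23 = 2·8 + 7 (b=8); 8→9: 2·9 + 7 = 25; 25−1 = 24
i=5: 24 = 2·9 + 6 (b=9); 9→10: 2·10 + 6 = 26; 26−1 = 25
i=6: 25 = 2·10 + 5 (b=10); 10→11: 2·11 + 5 = 27; 27−1 = 26
i=7: 26 = 2·11 + 4 (b=11); 11→12: 2·12 + 4 = 28; 28−1 = 27
i=8: 27 = 2·12 + 3 (b=12); 12→13: 2·13 + 3 = 29; 29−1 = 28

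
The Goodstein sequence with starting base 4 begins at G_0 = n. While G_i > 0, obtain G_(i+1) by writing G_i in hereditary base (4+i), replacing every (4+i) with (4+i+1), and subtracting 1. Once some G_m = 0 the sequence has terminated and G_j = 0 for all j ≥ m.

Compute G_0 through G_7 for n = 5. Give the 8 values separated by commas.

5, 5, 5, 4, 3, 2, 1, 0

[0] 5 ≡ 4 + 1 (base 4). Lift 5: 6. −1: 5.
[1] 5 ≡ 5 (base 5). Lift 6: 6. −1: 5.
[2] 5 ≡ 5 (base 6). Lift 7: 5. −1: 4.
[3] 4 ≡ 4 (base 7). Lift 8: 4. −1: 3.
[4] 3 ≡ 3 (base 8). Lift 9: 3. −1: 2.
[5] 2 ≡ 2 (base 9). Lift 10: 2. −1: 1.
[6] 1 ≡ 1 (base 10). Lift 11: 1. −1: 0.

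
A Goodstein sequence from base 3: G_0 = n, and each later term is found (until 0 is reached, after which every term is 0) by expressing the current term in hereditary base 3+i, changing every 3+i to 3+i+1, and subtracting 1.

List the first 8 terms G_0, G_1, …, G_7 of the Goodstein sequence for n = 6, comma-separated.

step 0: 6 = 2·3; sub 4 for 3: 2·4; = 8; G_1 = 8−1 = 7
step 1: 7 = 4 + 3; sub 5 for 4: 5 + 3; = 8; G_2 = 8−1 = 7
step 2: 7 = 5 + 2; sub 6 for 5: 6 + 2; = 8; G_3 = 8−1 = 7
step 3: 7 = 6 + 1; sub 7 for 6: 7 + 1; = 8; G_4 = 8−1 = 7
step 4: 7 = 7; sub 8 for 7: 8; = 8; G_5 = 8−1 = 7
step 5: 7 = 7; sub 9 for 8: 7; = 7; G_6 = 7−1 = 6
step 6: 6 = 6; sub 10 for 9: 6; = 6; G_7 = 6−1 = 5

6, 7, 7, 7, 7, 7, 6, 5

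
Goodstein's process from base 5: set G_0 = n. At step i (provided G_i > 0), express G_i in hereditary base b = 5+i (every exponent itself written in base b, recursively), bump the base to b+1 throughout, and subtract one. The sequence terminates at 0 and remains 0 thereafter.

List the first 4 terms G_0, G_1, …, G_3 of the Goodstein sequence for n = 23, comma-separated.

23, 26, 29, 32

(0) 23|_5 = 4·5 + 3 ↦ 4·6 + 3|_6 = 27 ⇒ 26
(1) 26|_6 = 4·6 + 2 ↦ 4·7 + 2|_7 = 30 ⇒ 29
(2) 29|_7 = 4·7 + 1 ↦ 4·8 + 1|_8 = 33 ⇒ 32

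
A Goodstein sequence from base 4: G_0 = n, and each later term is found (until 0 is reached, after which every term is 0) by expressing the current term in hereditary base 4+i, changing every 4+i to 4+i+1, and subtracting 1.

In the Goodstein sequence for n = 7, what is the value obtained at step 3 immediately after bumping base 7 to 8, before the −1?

8

base 4: 7 = 4 + 3; at 5: 5 + 3 = 8; next = 7
base 5: 7 = 5 + 2; at 6: 6 + 2 = 8; next = 7
base 6: 7 = 6 + 1; at 7: 7 + 1 = 8; next = 7
base 7: 7 = 7; at 8: 8 = 8; next = 7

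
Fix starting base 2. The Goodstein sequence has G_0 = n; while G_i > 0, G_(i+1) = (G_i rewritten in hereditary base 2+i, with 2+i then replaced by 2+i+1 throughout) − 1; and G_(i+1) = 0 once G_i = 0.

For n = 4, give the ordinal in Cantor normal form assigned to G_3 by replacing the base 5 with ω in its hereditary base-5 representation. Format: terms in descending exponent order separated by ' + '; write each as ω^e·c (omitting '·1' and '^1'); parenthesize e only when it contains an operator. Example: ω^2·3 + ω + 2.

[0] 4 ≡ 2^2 (base 2). Lift 3: 27. −1: 26.
[1] 26 ≡ 2·3^2 + 2·3 + 2 (base 3). Lift 4: 42. −1: 41.
[2] 41 ≡ 2·4^2 + 2·4 + 1 (base 4). Lift 5: 61. −1: 60.
[3] 60 ≡ 2·5^2 + 2·5 (base 5). Lift 6: 84. −1: 83.

ω^2·2 + ω·2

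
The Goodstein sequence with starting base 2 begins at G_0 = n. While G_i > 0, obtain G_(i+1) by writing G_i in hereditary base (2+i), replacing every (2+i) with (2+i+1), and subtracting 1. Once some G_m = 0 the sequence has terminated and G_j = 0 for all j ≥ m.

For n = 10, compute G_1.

83

(0) 10|_2 = 2^(2 + 1) + 2 ↦ 3^(3 + 1) + 3|_3 = 84 ⇒ 83
(1) 83|_3 = 3^(3 + 1) + 2 ↦ 4^(4 + 1) + 2|_4 = 1026 ⇒ 1025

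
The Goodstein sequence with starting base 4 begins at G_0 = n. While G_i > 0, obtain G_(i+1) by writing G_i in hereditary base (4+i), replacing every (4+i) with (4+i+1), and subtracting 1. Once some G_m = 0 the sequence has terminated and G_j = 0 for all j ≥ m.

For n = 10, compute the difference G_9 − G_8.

base 4: 10 = 2·4 + 2; at 5: 2·5 + 2 = 12; next = 11
base 5: 11 = 2·5 + 1; at 6: 2·6 + 1 = 13; next = 12
base 6: 12 = 2·6; at 7: 2·7 = 14; next = 13
base 7: 13 = 7 + 6; at 8: 8 + 6 = 14; next = 13
base 8: 13 = 8 + 5; at 9: 9 + 5 = 14; next = 13
base 9: 13 = 9 + 4; at 10: 10 + 4 = 14; next = 13
base 10: 13 = 10 + 3; at 11: 11 + 3 = 14; next = 13
base 11: 13 = 11 + 2; at 12: 12 + 2 = 14; next = 13
base 12: 13 = 12 + 1; at 13: 13 + 1 = 14; next = 13

0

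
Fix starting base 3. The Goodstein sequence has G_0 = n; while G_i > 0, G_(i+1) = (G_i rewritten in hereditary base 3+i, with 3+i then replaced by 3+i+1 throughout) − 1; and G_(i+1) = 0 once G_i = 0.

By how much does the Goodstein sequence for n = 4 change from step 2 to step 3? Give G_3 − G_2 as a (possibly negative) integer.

-1

4 —HB3→ 3 + 1 —bump→ 4 + 1 = 5 —(−1)→ 4
4 —HB4→ 4 —bump→ 5 = 5 —(−1)→ 4
4 —HB5→ 4 —bump→ 4 = 4 —(−1)→ 3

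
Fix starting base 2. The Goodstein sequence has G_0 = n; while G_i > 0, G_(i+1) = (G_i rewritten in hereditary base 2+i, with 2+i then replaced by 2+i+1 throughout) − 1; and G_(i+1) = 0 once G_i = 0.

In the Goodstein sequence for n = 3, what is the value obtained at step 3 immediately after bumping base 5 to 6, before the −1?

2

step 0: 3 = 2 + 1; sub 3 for 2: 3 + 1; = 4; G_1 = 4−1 = 3
step 1: 3 = 3; sub 4 for 3: 4; = 4; G_2 = 4−1 = 3
step 2: 3 = 3; sub 5 for 4: 3; = 3; G_3 = 3−1 = 2
step 3: 2 = 2; sub 6 for 5: 2; = 2; G_4 = 2−1 = 1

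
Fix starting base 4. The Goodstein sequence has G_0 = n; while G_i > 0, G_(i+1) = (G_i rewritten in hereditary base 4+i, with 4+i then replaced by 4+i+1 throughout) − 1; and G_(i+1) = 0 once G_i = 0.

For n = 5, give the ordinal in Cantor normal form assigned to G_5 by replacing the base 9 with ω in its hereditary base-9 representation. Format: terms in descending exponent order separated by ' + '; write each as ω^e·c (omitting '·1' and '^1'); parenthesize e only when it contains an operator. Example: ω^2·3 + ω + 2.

2

G_0 = 5. HB_4(5) = 4 + 1. Bump = 6. G_1 = 5.
G_1 = 5. HB_5(5) = 5. Bump = 6. G_2 = 5.
G_2 = 5. HB_6(5) = 5. Bump = 5. G_3 = 4.
G_3 = 4. HB_7(4) = 4. Bump = 4. G_4 = 3.
G_4 = 3. HB_8(3) = 3. Bump = 3. G_5 = 2.
G_5 = 2. HB_9(2) = 2. Bump = 2. G_6 = 1.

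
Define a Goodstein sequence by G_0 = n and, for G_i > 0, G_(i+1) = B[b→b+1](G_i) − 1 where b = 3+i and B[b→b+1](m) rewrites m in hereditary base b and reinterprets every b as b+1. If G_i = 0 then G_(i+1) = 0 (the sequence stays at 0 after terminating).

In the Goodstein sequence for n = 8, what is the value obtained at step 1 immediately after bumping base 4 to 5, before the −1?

11

G_0 = 8. HB_3(8) = 2·3 + 2. Bump = 10. G_1 = 9.
G_1 = 9. HB_4(9) = 2·4 + 1. Bump = 11. G_2 = 10.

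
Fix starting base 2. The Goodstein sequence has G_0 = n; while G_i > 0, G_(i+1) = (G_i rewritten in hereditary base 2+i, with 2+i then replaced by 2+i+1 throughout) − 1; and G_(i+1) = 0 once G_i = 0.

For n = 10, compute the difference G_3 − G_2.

10 —HB2→ 2^(2 + 1) + 2 —bump→ 3^(3 + 1) + 3 = 84 —(−1)→ 83
83 —HB3→ 3^(3 + 1) + 2 —bump→ 4^(4 + 1) + 2 = 1026 —(−1)→ 1025
1025 —HB4→ 4^(4 + 1) + 1 —bump→ 5^(5 + 1) + 1 = 15626 —(−1)→ 15625

14600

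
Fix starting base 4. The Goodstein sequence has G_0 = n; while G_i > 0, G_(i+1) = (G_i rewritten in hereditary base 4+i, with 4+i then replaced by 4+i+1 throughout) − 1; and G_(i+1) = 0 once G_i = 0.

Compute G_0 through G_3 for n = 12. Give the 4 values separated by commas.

i=0: 12 = 3·4 (b=4); 4→5: 3·5 = 15; 15−1 = 14
i=1: 14 = 2·5 + 4 (b=5); 5→6: 2·6 + 4 = 16; 16−1 = 15
i=2: 15 = 2·6 + 3 (b=6); 6→7: 2·7 + 3 = 17; 17−1 = 16

12, 14, 15, 16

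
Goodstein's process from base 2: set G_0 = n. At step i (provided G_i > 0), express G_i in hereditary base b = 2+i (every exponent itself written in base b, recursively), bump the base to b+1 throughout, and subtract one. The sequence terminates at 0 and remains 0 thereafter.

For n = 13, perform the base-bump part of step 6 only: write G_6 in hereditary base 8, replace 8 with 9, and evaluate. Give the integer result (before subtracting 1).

i=0: 13 = 2^(2 + 1) + 2^2 + 1 (b=2); 2→3: 3^(3 + 1) + 3^3 + 1 = 109; 109−1 = 108
i=1: 108 = 3^(3 + 1) + 3^3 (b=3); 3→4: 4^(4 + 1) + 4^4 = 1280; 1280−1 = 1279
i=2: 1279 = 4^(4 + 1) + 3·4^3 + 3·4^2 + 3·4 + 3 (b=4); 4→5: 5^(5 + 1) + 3·5^3 + 3·5^2 + 3·5 + 3 = 16093; 16093−1 = 16092
i=3: 16092 = 5^(5 + 1) + 3·5^3 + 3·5^2 + 3·5 + 2 (b=5); 5→6: 6^(6 + 1) + 3·6^3 + 3·6^2 + 3·6 + 2 = 280712; 280712−1 = 280711
i=4: 280711 = 6^(6 + 1) + 3·6^3 + 3·6^2 + 3·6 + 1 (b=6); 6→7: 7^(7 + 1) + 3·7^3 + 3·7^2 + 3·7 + 1 = 5765999; 5765999−1 = 5765998
i=5: 5765998 = 7^(7 + 1) + 3·7^3 + 3·7^2 + 3·7 (b=7); 7→8: 8^(8 + 1) + 3·8^3 + 3·8^2 + 3·8 = 134219480; 134219480−1 = 134219479
i=6: 134219479 = 8^(8 + 1) + 3·8^3 + 3·8^2 + 2·8 + 7 (b=8); 8→9: 9^(9 + 1) + 3·9^3 + 3·9^2 + 2·9 + 7 = 3486786856; 3486786856−1 = 3486786855

3486786856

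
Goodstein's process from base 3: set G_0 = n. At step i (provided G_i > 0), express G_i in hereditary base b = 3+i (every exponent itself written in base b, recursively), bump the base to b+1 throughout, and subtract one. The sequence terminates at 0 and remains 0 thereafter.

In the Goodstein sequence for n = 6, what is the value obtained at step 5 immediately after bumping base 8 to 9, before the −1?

7

base 3: 6 = 2·3; at 4: 2·4 = 8; next = 7
base 4: 7 = 4 + 3; at 5: 5 + 3 = 8; next = 7
base 5: 7 = 5 + 2; at 6: 6 + 2 = 8; next = 7
base 6: 7 = 6 + 1; at 7: 7 + 1 = 8; next = 7
base 7: 7 = 7; at 8: 8 = 8; next = 7
base 8: 7 = 7; at 9: 7 = 7; next = 6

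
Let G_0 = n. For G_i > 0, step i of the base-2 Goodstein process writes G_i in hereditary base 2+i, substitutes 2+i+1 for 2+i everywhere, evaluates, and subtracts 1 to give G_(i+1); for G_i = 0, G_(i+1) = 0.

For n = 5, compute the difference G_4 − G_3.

G_0 = 5. HB_2(5) = 2^2 + 1. Bump = 28. G_1 = 27.
G_1 = 27. HB_3(27) = 3^3. Bump = 256. G_2 = 255.
G_2 = 255. HB_4(255) = 3·4^3 + 3·4^2 + 3·4 + 3. Bump = 468. G_3 = 467.
G_3 = 467. HB_5(467) = 3·5^3 + 3·5^2 + 3·5 + 2. Bump = 776. G_4 = 775.

308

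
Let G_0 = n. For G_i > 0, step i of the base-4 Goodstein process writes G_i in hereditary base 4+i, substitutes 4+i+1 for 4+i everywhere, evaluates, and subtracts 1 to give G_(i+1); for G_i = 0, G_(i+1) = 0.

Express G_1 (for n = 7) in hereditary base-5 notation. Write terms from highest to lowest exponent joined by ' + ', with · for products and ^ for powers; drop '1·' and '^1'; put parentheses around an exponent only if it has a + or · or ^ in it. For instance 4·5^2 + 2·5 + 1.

step 0: 7 = 4 + 3; sub 5 for 4: 5 + 3; = 8; G_1 = 8−1 = 7
step 1: 7 = 5 + 2; sub 6 for 5: 6 + 2; = 8; G_2 = 8−1 = 7

5 + 2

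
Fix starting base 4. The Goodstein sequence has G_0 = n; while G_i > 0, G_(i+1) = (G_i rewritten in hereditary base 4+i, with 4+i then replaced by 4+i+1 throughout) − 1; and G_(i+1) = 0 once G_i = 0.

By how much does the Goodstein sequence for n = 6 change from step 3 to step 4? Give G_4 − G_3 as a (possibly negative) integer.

-1

(0) 6|_4 = 4 + 2 ↦ 5 + 2|_5 = 7 ⇒ 6
(1) 6|_5 = 5 + 1 ↦ 6 + 1|_6 = 7 ⇒ 6
(2) 6|_6 = 6 ↦ 7|_7 = 7 ⇒ 6
(3) 6|_7 = 6 ↦ 6|_8 = 6 ⇒ 5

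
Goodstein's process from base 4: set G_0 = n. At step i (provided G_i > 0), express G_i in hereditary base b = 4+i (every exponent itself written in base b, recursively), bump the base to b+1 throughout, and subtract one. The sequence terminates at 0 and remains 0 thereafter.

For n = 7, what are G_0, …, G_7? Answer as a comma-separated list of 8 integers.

7, 7, 7, 7, 7, 6, 5, 4

(0) 7|_4 = 4 + 3 ↦ 5 + 3|_5 = 8 ⇒ 7
(1) 7|_5 = 5 + 2 ↦ 6 + 2|_6 = 8 ⇒ 7
(2) 7|_6 = 6 + 1 ↦ 7 + 1|_7 = 8 ⇒ 7
(3) 7|_7 = 7 ↦ 8|_8 = 8 ⇒ 7
(4) 7|_8 = 7 ↦ 7|_9 = 7 ⇒ 6
(5) 6|_9 = 6 ↦ 6|_10 = 6 ⇒ 5
(6) 5|_10 = 5 ↦ 5|_11 = 5 ⇒ 4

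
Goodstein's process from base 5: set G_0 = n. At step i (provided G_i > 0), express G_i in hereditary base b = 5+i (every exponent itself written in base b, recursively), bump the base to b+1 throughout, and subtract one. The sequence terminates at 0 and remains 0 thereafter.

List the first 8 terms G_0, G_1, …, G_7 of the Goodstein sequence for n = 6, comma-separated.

[0] 6 ≡ 5 + 1 (base 5). Lift 6: 7. −1: 6.
[1] 6 ≡ 6 (base 6). Lift 7: 7. −1: 6.
[2] 6 ≡ 6 (base 7). Lift 8: 6. −1: 5.
[3] 5 ≡ 5 (base 8). Lift 9: 5. −1: 4.
[4] 4 ≡ 4 (base 9). Lift 10: 4. −1: 3.
[5] 3 ≡ 3 (base 10). Lift 11: 3. −1: 2.
[6] 2 ≡ 2 (base 11). Lift 12: 2. −1: 1.

6, 6, 6, 5, 4, 3, 2, 1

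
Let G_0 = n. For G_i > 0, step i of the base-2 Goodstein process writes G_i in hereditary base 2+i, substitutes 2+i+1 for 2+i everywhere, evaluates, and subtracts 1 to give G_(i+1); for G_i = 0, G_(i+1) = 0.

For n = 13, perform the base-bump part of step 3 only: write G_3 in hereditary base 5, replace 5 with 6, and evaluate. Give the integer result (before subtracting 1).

280712

step 0: 13 = 2^(2 + 1) + 2^2 + 1; sub 3 for 2: 3^(3 + 1) + 3^3 + 1; = 109; G_1 = 109−1 = 108
step 1: 108 = 3^(3 + 1) + 3^3; sub 4 for 3: 4^(4 + 1) + 4^4; = 1280; G_2 = 1280−1 = 1279
step 2: 1279 = 4^(4 + 1) + 3·4^3 + 3·4^2 + 3·4 + 3; sub 5 for 4: 5^(5 + 1) + 3·5^3 + 3·5^2 + 3·5 + 3; = 16093; G_3 = 16093−1 = 16092
step 3: 16092 = 5^(5 + 1) + 3·5^3 + 3·5^2 + 3·5 + 2; sub 6 for 5: 6^(6 + 1) + 3·6^3 + 3·6^2 + 3·6 + 2; = 280712; G_4 = 280712−1 = 280711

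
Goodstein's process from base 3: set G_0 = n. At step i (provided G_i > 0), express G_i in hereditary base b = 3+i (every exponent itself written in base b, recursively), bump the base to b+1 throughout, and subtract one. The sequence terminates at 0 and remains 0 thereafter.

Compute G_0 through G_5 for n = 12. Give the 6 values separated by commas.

(0) 12|_3 = 3^2 + 3 ↦ 4^2 + 4|_4 = 20 ⇒ 19
(1) 19|_4 = 4^2 + 3 ↦ 5^2 + 3|_5 = 28 ⇒ 27
(2) 27|_5 = 5^2 + 2 ↦ 6^2 + 2|_6 = 38 ⇒ 37
(3) 37|_6 = 6^2 + 1 ↦ 7^2 + 1|_7 = 50 ⇒ 49
(4) 49|_7 = 7^2 ↦ 8^2|_8 = 64 ⇒ 63

12, 19, 27, 37, 49, 63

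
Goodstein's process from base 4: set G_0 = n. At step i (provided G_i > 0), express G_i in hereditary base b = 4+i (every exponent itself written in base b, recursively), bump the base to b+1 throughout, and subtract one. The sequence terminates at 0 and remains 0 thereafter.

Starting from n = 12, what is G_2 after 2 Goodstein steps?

G_0 = 12. HB_4(12) = 3·4. Bump = 15. G_1 = 14.
G_1 = 14. HB_5(14) = 2·5 + 4. Bump = 16. G_2 = 15.
G_2 = 15. HB_6(15) = 2·6 + 3. Bump = 17. G_3 = 16.

15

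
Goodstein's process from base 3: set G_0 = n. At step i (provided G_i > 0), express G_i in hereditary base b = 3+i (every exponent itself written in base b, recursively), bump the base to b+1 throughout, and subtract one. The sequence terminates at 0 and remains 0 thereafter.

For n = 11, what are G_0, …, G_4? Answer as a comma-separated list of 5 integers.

11, 17, 25, 35, 39

G_0 = 11. HB_3(11) = 3^2 + 2. Bump = 18. G_1 = 17.
G_1 = 17. HB_4(17) = 4^2 + 1. Bump = 26. G_2 = 25.
G_2 = 25. HB_5(25) = 5^2. Bump = 36. G_3 = 35.
G_3 = 35. HB_6(35) = 5·6 + 5. Bump = 40. G_4 = 39.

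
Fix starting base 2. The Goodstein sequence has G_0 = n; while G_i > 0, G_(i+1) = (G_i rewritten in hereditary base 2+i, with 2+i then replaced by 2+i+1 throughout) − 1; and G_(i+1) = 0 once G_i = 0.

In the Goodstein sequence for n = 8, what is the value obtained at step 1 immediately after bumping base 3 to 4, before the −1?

(0) 8|_2 = 2^(2 + 1) ↦ 3^(3 + 1)|_3 = 81 ⇒ 80
(1) 80|_3 = 2·3^3 + 2·3^2 + 2·3 + 2 ↦ 2·4^4 + 2·4^2 + 2·4 + 2|_4 = 554 ⇒ 553

554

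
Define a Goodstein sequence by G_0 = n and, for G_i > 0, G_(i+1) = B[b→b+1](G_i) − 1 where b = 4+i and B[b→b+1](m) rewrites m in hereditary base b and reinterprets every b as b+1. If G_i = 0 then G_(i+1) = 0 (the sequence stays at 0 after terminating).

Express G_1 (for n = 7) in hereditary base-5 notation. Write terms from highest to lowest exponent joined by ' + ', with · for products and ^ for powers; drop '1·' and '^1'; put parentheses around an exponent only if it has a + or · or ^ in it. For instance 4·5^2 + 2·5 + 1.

G_0=7  [base 4] 4 + 3  →[4↦5]→  5 + 3 = 8  −1 ⇒ G_1=7
G_1=7  [base 5] 5 + 2  →[5↦6]→  6 + 2 = 8  −1 ⇒ G_2=7

5 + 2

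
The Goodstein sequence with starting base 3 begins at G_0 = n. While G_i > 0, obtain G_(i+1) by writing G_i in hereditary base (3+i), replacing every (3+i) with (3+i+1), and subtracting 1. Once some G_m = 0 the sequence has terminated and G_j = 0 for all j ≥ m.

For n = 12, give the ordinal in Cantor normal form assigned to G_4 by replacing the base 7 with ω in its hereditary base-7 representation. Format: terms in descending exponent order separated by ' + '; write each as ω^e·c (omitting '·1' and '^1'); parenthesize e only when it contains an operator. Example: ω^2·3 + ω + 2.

(0) 12|_3 = 3^2 + 3 ↦ 4^2 + 4|_4 = 20 ⇒ 19
(1) 19|_4 = 4^2 + 3 ↦ 5^2 + 3|_5 = 28 ⇒ 27
(2) 27|_5 = 5^2 + 2 ↦ 6^2 + 2|_6 = 38 ⇒ 37
(3) 37|_6 = 6^2 + 1 ↦ 7^2 + 1|_7 = 50 ⇒ 49

ω^2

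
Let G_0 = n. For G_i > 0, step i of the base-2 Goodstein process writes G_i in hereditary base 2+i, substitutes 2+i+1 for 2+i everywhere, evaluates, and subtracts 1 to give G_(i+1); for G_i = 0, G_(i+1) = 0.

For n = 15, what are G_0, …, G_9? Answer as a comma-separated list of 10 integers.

15, 111, 1283, 18752, 326593, 6588344, 150994943, 3524450280, 100077777775, 3138578427934

15 —HB2→ 2^(2 + 1) + 2^2 + 2 + 1 —bump→ 3^(3 + 1) + 3^3 + 3 + 1 = 112 —(−1)→ 111
111 —HB3→ 3^(3 + 1) + 3^3 + 3 —bump→ 4^(4 + 1) + 4^4 + 4 = 1284 —(−1)→ 1283
1283 —HB4→ 4^(4 + 1) + 4^4 + 3 —bump→ 5^(5 + 1) + 5^5 + 3 = 18753 —(−1)→ 18752
18752 —HB5→ 5^(5 + 1) + 5^5 + 2 —bump→ 6^(6 + 1) + 6^6 + 2 = 326594 —(−1)→ 326593
326593 —HB6→ 6^(6 + 1) + 6^6 + 1 —bump→ 7^(7 + 1) + 7^7 + 1 = 6588345 —(−1)→ 6588344
6588344 —HB7→ 7^(7 + 1) + 7^7 —bump→ 8^(8 + 1) + 8^8 = 150994944 —(−1)→ 150994943
150994943 —HB8→ 8^(8 + 1) + 7·8^7 + 7·8^6 + 7·8^5 + 7·8^4 + 7·8^3 + 7·8^2 + 7·8 + 7 —bump→ 9^(9 + 1) + 7·9^7 + 7·9^6 + 7·9^5 + 7·9^4 + 7·9^3 + 7·9^2 + 7·9 + 7 = 3524450281 —(−1)→ 3524450280
3524450280 —HB9→ 9^(9 + 1) + 7·9^7 + 7·9^6 + 7·9^5 + 7·9^4 + 7·9^3 + 7·9^2 + 7·9 + 6 —bump→ 10^(10 + 1) + 7·10^7 + 7·10^6 + 7·10^5 + 7·10^4 + 7·10^3 + 7·10^2 + 7·10 + 6 = 100077777776 —(−1)→ 100077777775
100077777775 —HB10→ 10^(10 + 1) + 7·10^7 + 7·10^6 + 7·10^5 + 7·10^4 + 7·10^3 + 7·10^2 + 7·10 + 5 —bump→ 11^(11 + 1) + 7·11^7 + 7·11^6 + 7·11^5 + 7·11^4 + 7·11^3 + 7·11^2 + 7·11 + 5 = 3138578427935 —(−1)→ 3138578427934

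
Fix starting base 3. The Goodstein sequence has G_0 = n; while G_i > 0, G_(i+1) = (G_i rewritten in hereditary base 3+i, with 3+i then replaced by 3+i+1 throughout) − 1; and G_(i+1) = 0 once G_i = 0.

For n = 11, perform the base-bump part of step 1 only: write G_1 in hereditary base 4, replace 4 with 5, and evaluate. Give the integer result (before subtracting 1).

step 0: 11 = 3^2 + 2; sub 4 for 3: 4^2 + 2; = 18; G_1 = 18−1 = 17
step 1: 17 = 4^2 + 1; sub 5 for 4: 5^2 + 1; = 26; G_2 = 26−1 = 25

26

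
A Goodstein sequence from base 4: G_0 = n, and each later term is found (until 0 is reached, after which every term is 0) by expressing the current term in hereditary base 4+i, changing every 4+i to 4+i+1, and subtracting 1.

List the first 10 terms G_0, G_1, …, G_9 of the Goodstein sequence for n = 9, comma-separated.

9, 10, 11, 11, 11, 11, 11, 11, 11, 10

G_0 = 9. HB_4(9) = 2·4 + 1. Bump = 11. G_1 = 10.
G_1 = 10. HB_5(10) = 2·5. Bump = 12. G_2 = 11.
G_2 = 11. HB_6(11) = 6 + 5. Bump = 12. G_3 = 11.
G_3 = 11. HB_7(11) = 7 + 4. Bump = 12. G_4 = 11.
G_4 = 11. HB_8(11) = 8 + 3. Bump = 12. G_5 = 11.
G_5 = 11. HB_9(11) = 9 + 2. Bump = 12. G_6 = 11.
G_6 = 11. HB_10(11) = 10 + 1. Bump = 12. G_7 = 11.
G_7 = 11. HB_11(11) = 11. Bump = 12. G_8 = 11.
G_8 = 11. HB_12(11) = 11. Bump = 11. G_9 = 10.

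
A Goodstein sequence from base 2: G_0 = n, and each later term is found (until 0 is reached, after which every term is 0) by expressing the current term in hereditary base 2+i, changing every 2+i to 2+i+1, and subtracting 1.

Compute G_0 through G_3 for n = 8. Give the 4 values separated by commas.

i=0: 8 = 2^(2 + 1) (b=2); 2→3: 3^(3 + 1) = 81; 81−1 = 80
i=1: 80 = 2·3^3 + 2·3^2 + 2·3 + 2 (b=3); 3→4: 2·4^4 + 2·4^2 + 2·4 + 2 = 554; 554−1 = 553
i=2: 553 = 2·4^4 + 2·4^2 + 2·4 + 1 (b=4); 4→5: 2·5^5 + 2·5^2 + 2·5 + 1 = 6311; 6311−1 = 6310

8, 80, 553, 6310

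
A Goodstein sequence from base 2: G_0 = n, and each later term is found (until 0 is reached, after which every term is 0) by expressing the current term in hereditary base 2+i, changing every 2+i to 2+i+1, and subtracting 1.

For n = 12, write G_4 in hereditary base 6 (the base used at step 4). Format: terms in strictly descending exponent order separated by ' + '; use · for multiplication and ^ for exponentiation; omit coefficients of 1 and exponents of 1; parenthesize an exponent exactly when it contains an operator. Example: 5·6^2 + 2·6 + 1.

G_0=12  [base 2] 2^(2 + 1) + 2^2  →[2↦3]→  3^(3 + 1) + 3^3 = 108  −1 ⇒ G_1=107
G_1=107  [base 3] 3^(3 + 1) + 2·3^2 + 2·3 + 2  →[3↦4]→  4^(4 + 1) + 2·4^2 + 2·4 + 2 = 1066  −1 ⇒ G_2=1065
G_2=1065  [base 4] 4^(4 + 1) + 2·4^2 + 2·4 + 1  →[4↦5]→  5^(5 + 1) + 2·5^2 + 2·5 + 1 = 15686  −1 ⇒ G_3=15685
G_3=15685  [base 5] 5^(5 + 1) + 2·5^2 + 2·5  →[5↦6]→  6^(6 + 1) + 2·6^2 + 2·6 = 280020  −1 ⇒ G_4=280019

6^(6 + 1) + 2·6^2 + 6 + 5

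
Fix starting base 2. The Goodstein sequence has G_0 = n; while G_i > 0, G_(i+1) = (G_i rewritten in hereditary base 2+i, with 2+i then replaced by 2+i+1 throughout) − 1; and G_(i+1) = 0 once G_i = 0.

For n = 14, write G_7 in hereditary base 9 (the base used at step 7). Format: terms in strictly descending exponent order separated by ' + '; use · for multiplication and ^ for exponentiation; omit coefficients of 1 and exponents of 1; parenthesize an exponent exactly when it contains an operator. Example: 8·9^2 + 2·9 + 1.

G_0 = 14. HB_2(14) = 2^(2 + 1) + 2^2 + 2. Bump = 111. G_1 = 110.
G_1 = 110. HB_3(110) = 3^(3 + 1) + 3^3 + 2. Bump = 1282. G_2 = 1281.
G_2 = 1281. HB_4(1281) = 4^(4 + 1) + 4^4 + 1. Bump = 18751. G_3 = 18750.
G_3 = 18750. HB_5(18750) = 5^(5 + 1) + 5^5. Bump = 326592. G_4 = 326591.
G_4 = 326591. HB_6(326591) = 6^(6 + 1) + 5·6^5 + 5·6^4 + 5·6^3 + 5·6^2 + 5·6 + 5. Bump = 5862841. G_5 = 5862840.
G_5 = 5862840. HB_7(5862840) = 7^(7 + 1) + 5·7^5 + 5·7^4 + 5·7^3 + 5·7^2 + 5·7 + 4. Bump = 134404972. G_6 = 134404971.
G_6 = 134404971. HB_8(134404971) = 8^(8 + 1) + 5·8^5 + 5·8^4 + 5·8^3 + 5·8^2 + 5·8 + 3. Bump = 3487116549. G_7 = 3487116548.
G_7 = 3487116548. HB_9(3487116548) = 9^(9 + 1) + 5·9^5 + 5·9^4 + 5·9^3 + 5·9^2 + 5·9 + 2. Bump = 100000555552. G_8 = 100000555551.

9^(9 + 1) + 5·9^5 + 5·9^4 + 5·9^3 + 5·9^2 + 5·9 + 2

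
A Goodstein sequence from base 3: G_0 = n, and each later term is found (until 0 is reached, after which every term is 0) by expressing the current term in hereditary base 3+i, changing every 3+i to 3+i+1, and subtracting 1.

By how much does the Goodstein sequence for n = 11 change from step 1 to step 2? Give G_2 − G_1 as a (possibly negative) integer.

8

step 0: 11 = 3^2 + 2; sub 4 for 3: 4^2 + 2; = 18; G_1 = 18−1 = 17
step 1: 17 = 4^2 + 1; sub 5 for 4: 5^2 + 1; = 26; G_2 = 26−1 = 25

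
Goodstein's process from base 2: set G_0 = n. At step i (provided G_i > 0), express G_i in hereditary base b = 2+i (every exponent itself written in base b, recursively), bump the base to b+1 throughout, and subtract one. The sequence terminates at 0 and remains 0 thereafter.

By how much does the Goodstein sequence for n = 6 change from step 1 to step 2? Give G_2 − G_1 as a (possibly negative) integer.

6 —HB2→ 2^2 + 2 —bump→ 3^3 + 3 = 30 —(−1)→ 29
29 —HB3→ 3^3 + 2 —bump→ 4^4 + 2 = 258 —(−1)→ 257

228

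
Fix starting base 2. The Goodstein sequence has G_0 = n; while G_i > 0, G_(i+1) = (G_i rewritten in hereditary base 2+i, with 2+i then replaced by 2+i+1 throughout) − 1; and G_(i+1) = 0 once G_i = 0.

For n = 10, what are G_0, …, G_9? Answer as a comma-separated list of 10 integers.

i=0: 10 = 2^(2 + 1) + 2 (b=2); 2→3: 3^(3 + 1) + 3 = 84; 84−1 = 83
i=1: 83 = 3^(3 + 1) + 2 (b=3); 3→4: 4^(4 + 1) + 2 = 1026; 1026−1 = 1025
i=2: 1025 = 4^(4 + 1) + 1 (b=4); 4→5: 5^(5 + 1) + 1 = 15626; 15626−1 = 15625
i=3: 15625 = 5^(5 + 1) (b=5); 5→6: 6^(6 + 1) = 279936; 279936−1 = 279935
i=4: 279935 = 5·6^6 + 5·6^5 + 5·6^4 + 5·6^3 + 5·6^2 + 5·6 + 5 (b=6); 6→7: 5·7^7 + 5·7^5 + 5·7^4 + 5·7^3 + 5·7^2 + 5·7 + 5 = 4215755; 4215755−1 = 4215754
i=5: 4215754 = 5·7^7 + 5·7^5 + 5·7^4 + 5·7^3 + 5·7^2 + 5·7 + 4 (b=7); 7→8: 5·8^8 + 5·8^5 + 5·8^4 + 5·8^3 + 5·8^2 + 5·8 + 4 = 84073324; 84073324−1 = 84073323
i=6: 84073323 = 5·8^8 + 5·8^5 + 5·8^4 + 5·8^3 + 5·8^2 + 5·8 + 3 (b=8); 8→9: 5·9^9 + 5·9^5 + 5·9^4 + 5·9^3 + 5·9^2 + 5·9 + 3 = 1937434593; 1937434593−1 = 1937434592
i=7: 1937434592 = 5·9^9 + 5·9^5 + 5·9^4 + 5·9^3 + 5·9^2 + 5·9 + 2 (b=9); 9→10: 5·10^10 + 5·10^5 + 5·10^4 + 5·10^3 + 5·10^2 + 5·10 + 2 = 50000555552; 50000555552−1 = 50000555551
i=8: 50000555551 = 5·10^10 + 5·10^5 + 5·10^4 + 5·10^3 + 5·10^2 + 5·10 + 1 (b=10); 10→11: 5·11^11 + 5·11^5 + 5·11^4 + 5·11^3 + 5·11^2 + 5·11 + 1 = 1426559238831; 1426559238831−1 = 1426559238830

10, 83, 1025, 15625, 279935, 4215754, 84073323, 1937434592, 50000555551, 1426559238830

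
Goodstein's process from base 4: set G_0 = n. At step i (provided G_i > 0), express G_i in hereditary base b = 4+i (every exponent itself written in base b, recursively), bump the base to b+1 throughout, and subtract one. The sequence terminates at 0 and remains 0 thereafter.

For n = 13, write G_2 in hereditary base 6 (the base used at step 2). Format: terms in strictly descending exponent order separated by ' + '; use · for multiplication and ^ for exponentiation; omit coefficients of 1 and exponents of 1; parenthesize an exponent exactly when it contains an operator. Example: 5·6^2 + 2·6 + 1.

2·6 + 5

G_0=13  [base 4] 3·4 + 1  →[4↦5]→  3·5 + 1 = 16  −1 ⇒ G_1=15
G_1=15  [base 5] 3·5  →[5↦6]→  3·6 = 18  −1 ⇒ G_2=17
G_2=17  [base 6] 2·6 + 5  →[6↦7]→  2·7 + 5 = 19  −1 ⇒ G_3=18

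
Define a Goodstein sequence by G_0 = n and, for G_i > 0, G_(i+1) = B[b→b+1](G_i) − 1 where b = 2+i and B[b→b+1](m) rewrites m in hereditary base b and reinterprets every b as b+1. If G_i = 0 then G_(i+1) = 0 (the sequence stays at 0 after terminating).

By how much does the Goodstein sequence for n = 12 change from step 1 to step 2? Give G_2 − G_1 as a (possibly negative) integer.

i=0: 12 = 2^(2 + 1) + 2^2 (b=2); 2→3: 3^(3 + 1) + 3^3 = 108; 108−1 = 107
i=1: 107 = 3^(3 + 1) + 2·3^2 + 2·3 + 2 (b=3); 3→4: 4^(4 + 1) + 2·4^2 + 2·4 + 2 = 1066; 1066−1 = 1065

958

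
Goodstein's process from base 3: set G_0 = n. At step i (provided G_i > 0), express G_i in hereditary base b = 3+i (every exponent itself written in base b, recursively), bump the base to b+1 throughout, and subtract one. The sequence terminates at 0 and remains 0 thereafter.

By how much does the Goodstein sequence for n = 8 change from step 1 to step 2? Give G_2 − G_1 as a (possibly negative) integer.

1

step 0: 8 = 2·3 + 2; sub 4 for 3: 2·4 + 2; = 10; G_1 = 10−1 = 9
step 1: 9 = 2·4 + 1; sub 5 for 4: 2·5 + 1; = 11; G_2 = 11−1 = 10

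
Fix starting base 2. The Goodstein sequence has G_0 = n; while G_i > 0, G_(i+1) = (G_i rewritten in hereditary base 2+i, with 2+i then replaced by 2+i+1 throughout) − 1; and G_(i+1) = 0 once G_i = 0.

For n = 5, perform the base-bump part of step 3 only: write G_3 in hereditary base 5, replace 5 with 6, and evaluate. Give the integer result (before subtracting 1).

G_0 = 5. HB_2(5) = 2^2 + 1. Bump = 28. G_1 = 27.
G_1 = 27. HB_3(27) = 3^3. Bump = 256. G_2 = 255.
G_2 = 255. HB_4(255) = 3·4^3 + 3·4^2 + 3·4 + 3. Bump = 468. G_3 = 467.
G_3 = 467. HB_5(467) = 3·5^3 + 3·5^2 + 3·5 + 2. Bump = 776. G_4 = 775.

776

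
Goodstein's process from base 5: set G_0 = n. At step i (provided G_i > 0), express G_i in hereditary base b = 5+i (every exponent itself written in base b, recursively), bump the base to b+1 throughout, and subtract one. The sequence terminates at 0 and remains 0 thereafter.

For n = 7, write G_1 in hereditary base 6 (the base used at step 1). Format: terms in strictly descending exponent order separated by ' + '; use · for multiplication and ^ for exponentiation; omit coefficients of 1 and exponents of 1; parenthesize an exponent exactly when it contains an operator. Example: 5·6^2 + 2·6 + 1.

6 + 1

step 0: 7 = 5 + 2; sub 6 for 5: 6 + 2; = 8; G_1 = 8−1 = 7
step 1: 7 = 6 + 1; sub 7 for 6: 7 + 1; = 8; G_2 = 8−1 = 7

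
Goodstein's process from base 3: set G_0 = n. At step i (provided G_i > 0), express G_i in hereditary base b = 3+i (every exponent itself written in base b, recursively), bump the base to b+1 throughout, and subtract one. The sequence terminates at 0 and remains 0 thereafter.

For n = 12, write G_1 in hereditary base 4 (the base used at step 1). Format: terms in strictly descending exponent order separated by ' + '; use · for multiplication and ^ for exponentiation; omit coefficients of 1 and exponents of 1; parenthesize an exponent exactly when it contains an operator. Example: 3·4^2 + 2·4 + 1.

4^2 + 3

G_0 = 12. HB_3(12) = 3^2 + 3. Bump = 20. G_1 = 19.
G_1 = 19. HB_4(19) = 4^2 + 3. Bump = 28. G_2 = 27.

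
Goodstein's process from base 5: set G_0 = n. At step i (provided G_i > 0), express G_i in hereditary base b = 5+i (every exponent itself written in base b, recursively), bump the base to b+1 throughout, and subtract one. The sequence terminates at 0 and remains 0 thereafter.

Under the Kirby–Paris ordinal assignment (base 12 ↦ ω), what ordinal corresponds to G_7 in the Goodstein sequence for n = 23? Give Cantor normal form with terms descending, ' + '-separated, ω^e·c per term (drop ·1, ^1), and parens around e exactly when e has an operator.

ω·3 + 5

G_0 = 23. HB_5(23) = 4·5 + 3. Bump = 27. G_1 = 26.
G_1 = 26. HB_6(26) = 4·6 + 2. Bump = 30. G_2 = 29.
G_2 = 29. HB_7(29) = 4·7 + 1. Bump = 33. G_3 = 32.
G_3 = 32. HB_8(32) = 4·8. Bump = 36. G_4 = 35.
G_4 = 35. HB_9(35) = 3·9 + 8. Bump = 38. G_5 = 37.
G_5 = 37. HB_10(37) = 3·10 + 7. Bump = 40. G_6 = 39.
G_6 = 39. HB_11(39) = 3·11 + 6. Bump = 42. G_7 = 41.
G_7 = 41. HB_12(41) = 3·12 + 5. Bump = 44. G_8 = 43.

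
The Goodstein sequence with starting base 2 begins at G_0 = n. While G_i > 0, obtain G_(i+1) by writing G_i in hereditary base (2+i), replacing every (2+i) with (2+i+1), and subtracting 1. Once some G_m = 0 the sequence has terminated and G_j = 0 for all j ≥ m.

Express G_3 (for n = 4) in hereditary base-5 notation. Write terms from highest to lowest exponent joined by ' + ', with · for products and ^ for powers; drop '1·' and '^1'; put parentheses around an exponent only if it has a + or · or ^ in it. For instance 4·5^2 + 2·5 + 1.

2·5^2 + 2·5

G_0=4  [base 2] 2^2  →[2↦3]→  3^3 = 27  −1 ⇒ G_1=26
G_1=26  [base 3] 2·3^2 + 2·3 + 2  →[3↦4]→  2·4^2 + 2·4 + 2 = 42  −1 ⇒ G_2=41
G_2=41  [base 4] 2·4^2 + 2·4 + 1  →[4↦5]→  2·5^2 + 2·5 + 1 = 61  −1 ⇒ G_3=60
G_3=60  [base 5] 2·5^2 + 2·5  →[5↦6]→  2·6^2 + 2·6 = 84  −1 ⇒ G_4=83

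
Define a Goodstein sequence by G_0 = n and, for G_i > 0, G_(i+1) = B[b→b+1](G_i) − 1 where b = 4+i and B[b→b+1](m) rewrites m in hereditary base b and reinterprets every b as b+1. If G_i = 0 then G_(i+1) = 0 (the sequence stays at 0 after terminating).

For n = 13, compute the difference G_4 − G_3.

step 0: 13 = 3·4 + 1; sub 5 for 4: 3·5 + 1; = 16; G_1 = 16−1 = 15
step 1: 15 = 3·5; sub 6 for 5: 3·6; = 18; G_2 = 18−1 = 17
step 2: 17 = 2·6 + 5; sub 7 for 6: 2·7 + 5; = 19; G_3 = 19−1 = 18
step 3: 18 = 2·7 + 4; sub 8 for 7: 2·8 + 4; = 20; G_4 = 20−1 = 19

1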